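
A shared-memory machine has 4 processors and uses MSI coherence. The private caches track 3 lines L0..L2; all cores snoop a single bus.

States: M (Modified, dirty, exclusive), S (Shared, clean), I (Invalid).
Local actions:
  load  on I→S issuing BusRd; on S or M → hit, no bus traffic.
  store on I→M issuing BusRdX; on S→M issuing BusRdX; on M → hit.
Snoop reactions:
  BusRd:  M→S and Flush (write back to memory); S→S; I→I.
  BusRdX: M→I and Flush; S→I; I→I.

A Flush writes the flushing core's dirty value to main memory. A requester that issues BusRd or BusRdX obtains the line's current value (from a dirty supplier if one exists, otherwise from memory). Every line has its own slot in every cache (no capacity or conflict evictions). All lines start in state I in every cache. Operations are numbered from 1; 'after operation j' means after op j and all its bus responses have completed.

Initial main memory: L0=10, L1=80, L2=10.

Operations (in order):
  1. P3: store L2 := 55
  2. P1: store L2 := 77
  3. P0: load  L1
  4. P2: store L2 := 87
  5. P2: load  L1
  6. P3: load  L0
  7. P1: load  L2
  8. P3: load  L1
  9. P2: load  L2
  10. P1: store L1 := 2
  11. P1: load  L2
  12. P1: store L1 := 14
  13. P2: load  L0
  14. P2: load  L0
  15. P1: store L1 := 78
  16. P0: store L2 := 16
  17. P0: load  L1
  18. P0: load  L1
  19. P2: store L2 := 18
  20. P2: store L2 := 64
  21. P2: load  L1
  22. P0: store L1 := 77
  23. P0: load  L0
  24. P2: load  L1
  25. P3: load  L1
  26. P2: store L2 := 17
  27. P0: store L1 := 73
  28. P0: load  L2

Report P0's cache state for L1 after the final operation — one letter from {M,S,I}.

[1] P3: store L2 := 55 | P0:I, P1:I, P2:I, P3:M(55) | bus: BusRdX
[2] P1: store L2 := 77 | P0:I, P1:M(77), P2:I, P3:I | bus: BusRdX,Flush
[3] P0: load  L1 | P0:S(80), P1:I, P2:I, P3:I | bus: BusRd
[4] P2: store L2 := 87 | P0:I, P1:I, P2:M(87), P3:I | bus: BusRdX,Flush
[5] P2: load  L1 | P0:S(80), P1:I, P2:S(80), P3:I | bus: BusRd
[6] P3: load  L0 | P0:I, P1:I, P2:I, P3:S(10) | bus: BusRd
[7] P1: load  L2 | P0:I, P1:S(87), P2:S(87), P3:I | bus: BusRd,Flush
[8] P3: load  L1 | P0:S(80), P1:I, P2:S(80), P3:S(80) | bus: BusRd
[9] P2: load  L2 | P0:I, P1:S(87), P2:S(87), P3:I | bus: none
[10] P1: store L1 := 2 | P0:I, P1:M(2), P2:I, P3:I | bus: BusRdX
[11] P1: load  L2 | P0:I, P1:S(87), P2:S(87), P3:I | bus: none
[12] P1: store L1 := 14 | P0:I, P1:M(14), P2:I, P3:I | bus: none
[13] P2: load  L0 | P0:I, P1:I, P2:S(10), P3:S(10) | bus: BusRd
[14] P2: load  L0 | P0:I, P1:I, P2:S(10), P3:S(10) | bus: none
[15] P1: store L1 := 78 | P0:I, P1:M(78), P2:I, P3:I | bus: none
[16] P0: store L2 := 16 | P0:M(16), P1:I, P2:I, P3:I | bus: BusRdX
[17] P0: load  L1 | P0:S(78), P1:S(78), P2:I, P3:I | bus: BusRd,Flush
[18] P0: load  L1 | P0:S(78), P1:S(78), P2:I, P3:I | bus: none
[19] P2: store L2 := 18 | P0:I, P1:I, P2:M(18), P3:I | bus: BusRdX,Flush
[20] P2: store L2 := 64 | P0:I, P1:I, P2:M(64), P3:I | bus: none
[21] P2: load  L1 | P0:S(78), P1:S(78), P2:S(78), P3:I | bus: BusRd
[22] P0: store L1 := 77 | P0:M(77), P1:I, P2:I, P3:I | bus: BusRdX
[23] P0: load  L0 | P0:S(10), P1:I, P2:S(10), P3:S(10) | bus: BusRd
[24] P2: load  L1 | P0:S(77), P1:I, P2:S(77), P3:I | bus: BusRd,Flush
[25] P3: load  L1 | P0:S(77), P1:I, P2:S(77), P3:S(77) | bus: BusRd
[26] P2: store L2 := 17 | P0:I, P1:I, P2:M(17), P3:I | bus: none
[27] P0: store L1 := 73 | P0:M(73), P1:I, P2:I, P3:I | bus: BusRdX
[28] P0: load  L2 | P0:S(17), P1:I, P2:S(17), P3:I | bus: BusRd,Flush

state = M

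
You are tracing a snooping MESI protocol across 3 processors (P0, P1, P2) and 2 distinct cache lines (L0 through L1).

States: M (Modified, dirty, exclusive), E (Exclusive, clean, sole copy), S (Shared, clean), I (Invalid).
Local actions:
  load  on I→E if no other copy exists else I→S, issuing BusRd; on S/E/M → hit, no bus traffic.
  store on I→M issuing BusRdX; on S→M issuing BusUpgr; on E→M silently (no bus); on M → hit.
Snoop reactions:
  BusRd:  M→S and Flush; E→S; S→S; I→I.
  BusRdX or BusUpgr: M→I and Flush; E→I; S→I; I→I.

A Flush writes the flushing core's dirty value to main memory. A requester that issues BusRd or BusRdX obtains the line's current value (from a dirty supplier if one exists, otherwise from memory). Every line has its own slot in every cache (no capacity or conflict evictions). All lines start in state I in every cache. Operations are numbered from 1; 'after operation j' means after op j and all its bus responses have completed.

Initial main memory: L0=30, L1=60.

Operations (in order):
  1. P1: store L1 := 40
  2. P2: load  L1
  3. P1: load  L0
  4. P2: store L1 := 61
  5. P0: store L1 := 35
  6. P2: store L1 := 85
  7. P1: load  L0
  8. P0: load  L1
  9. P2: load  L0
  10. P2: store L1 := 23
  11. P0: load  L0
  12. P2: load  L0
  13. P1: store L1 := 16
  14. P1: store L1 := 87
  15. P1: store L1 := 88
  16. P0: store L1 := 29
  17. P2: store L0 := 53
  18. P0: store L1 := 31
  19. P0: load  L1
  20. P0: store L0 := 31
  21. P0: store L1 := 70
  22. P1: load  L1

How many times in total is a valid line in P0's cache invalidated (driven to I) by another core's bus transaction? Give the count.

invalidations = 3

step 1: P1: store L1 := 40  ⟶  IMI  (L1)  txn=BusRdX  M[L1]=60
step 2: P2: load  L1  ⟶  ISS  (L1)  txn=BusRd+Flush  M[L1]=40
step 3: P1: load  L0  ⟶  IEI  (L0)  txn=BusRd  M[L0]=30
step 4: P2: store L1 := 61  ⟶  IIM  (L1)  txn=BusUpgr  M[L1]=40
step 5: P0: store L1 := 35  ⟶  MII  (L1)  txn=BusRdX+Flush  M[L1]=61
step 6: P2: store L1 := 85  ⟶  IIM  (L1)  txn=BusRdX+Flush  M[L1]=35
step 7: P1: load  L0  ⟶  IEI  (L0)  txn=∅  M[L0]=30
step 8: P0: load  L1  ⟶  SIS  (L1)  txn=BusRd+Flush  M[L1]=85
step 9: P2: load  L0  ⟶  ISS  (L0)  txn=BusRd  M[L0]=30
step 10: P2: store L1 := 23  ⟶  IIM  (L1)  txn=BusUpgr  M[L1]=85
step 11: P0: load  L0  ⟶  SSS  (L0)  txn=BusRd  M[L0]=30
step 12: P2: load  L0  ⟶  SSS  (L0)  txn=∅  M[L0]=30
step 13: P1: store L1 := 16  ⟶  IMI  (L1)  txn=BusRdX+Flush  M[L1]=23
step 14: P1: store L1 := 87  ⟶  IMI  (L1)  txn=∅  M[L1]=23
step 15: P1: store L1 := 88  ⟶  IMI  (L1)  txn=∅  M[L1]=23
step 16: P0: store L1 := 29  ⟶  MII  (L1)  txn=BusRdX+Flush  M[L1]=88
step 17: P2: store L0 := 53  ⟶  IIM  (L0)  txn=BusUpgr  M[L0]=30
step 18: P0: store L1 := 31  ⟶  MII  (L1)  txn=∅  M[L1]=88
step 19: P0: load  L1  ⟶  MII  (L1)  txn=∅  M[L1]=88
step 20: P0: store L0 := 31  ⟶  MII  (L0)  txn=BusRdX+Flush  M[L0]=53
step 21: P0: store L1 := 70  ⟶  MII  (L1)  txn=∅  M[L1]=88
step 22: P1: load  L1  ⟶  SSI  (L1)  txn=BusRd+Flush  M[L1]=70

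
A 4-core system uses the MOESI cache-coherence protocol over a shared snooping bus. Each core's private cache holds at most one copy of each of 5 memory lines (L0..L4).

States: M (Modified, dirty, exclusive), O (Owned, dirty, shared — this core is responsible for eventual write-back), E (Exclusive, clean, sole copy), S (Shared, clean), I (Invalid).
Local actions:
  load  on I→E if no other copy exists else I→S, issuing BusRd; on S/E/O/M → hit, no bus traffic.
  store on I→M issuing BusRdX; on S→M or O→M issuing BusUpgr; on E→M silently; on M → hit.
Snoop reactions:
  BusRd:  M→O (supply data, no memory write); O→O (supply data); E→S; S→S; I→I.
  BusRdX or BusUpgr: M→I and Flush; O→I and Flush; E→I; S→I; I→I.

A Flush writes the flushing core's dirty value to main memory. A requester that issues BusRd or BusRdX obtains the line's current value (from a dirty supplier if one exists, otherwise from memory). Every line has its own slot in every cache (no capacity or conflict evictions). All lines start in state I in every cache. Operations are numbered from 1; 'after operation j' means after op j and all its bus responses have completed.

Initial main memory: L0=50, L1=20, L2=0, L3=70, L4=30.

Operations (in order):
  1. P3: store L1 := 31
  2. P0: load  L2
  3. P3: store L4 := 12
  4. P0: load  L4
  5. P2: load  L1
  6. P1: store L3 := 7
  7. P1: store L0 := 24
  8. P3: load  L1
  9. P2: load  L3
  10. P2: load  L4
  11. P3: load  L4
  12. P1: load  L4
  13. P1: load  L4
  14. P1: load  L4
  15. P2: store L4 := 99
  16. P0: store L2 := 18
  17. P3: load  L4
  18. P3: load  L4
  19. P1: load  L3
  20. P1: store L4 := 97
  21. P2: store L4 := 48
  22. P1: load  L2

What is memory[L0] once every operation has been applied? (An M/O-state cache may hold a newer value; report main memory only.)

memory[L0] = 50

  op1 P3: store L1 := 31 → I/I/I/M on L1; bus BusRdX; mem=20
  op2 P0: load  L2 → E/I/I/I on L2; bus BusRd; mem=0
  op3 P3: store L4 := 12 → I/I/I/M on L4; bus BusRdX; mem=30
  op4 P0: load  L4 → S/I/I/O on L4; bus BusRd; mem=30
  op5 P2: load  L1 → I/I/S/O on L1; bus BusRd; mem=20
  op6 P1: store L3 := 7 → I/M/I/I on L3; bus BusRdX; mem=70
  op7 P1: store L0 := 24 → I/M/I/I on L0; bus BusRdX; mem=50
  op8 P3: load  L1 → I/I/S/O on L1; bus (none); mem=20
  op9 P2: load  L3 → I/O/S/I on L3; bus BusRd; mem=70
  op10 P2: load  L4 → S/I/S/O on L4; bus BusRd; mem=30
  op11 P3: load  L4 → S/I/S/O on L4; bus (none); mem=30
  op12 P1: load  L4 → S/S/S/O on L4; bus BusRd; mem=30
  op13 P1: load  L4 → S/S/S/O on L4; bus (none); mem=30
  op14 P1: load  L4 → S/S/S/O on L4; bus (none); mem=30
  op15 P2: store L4 := 99 → I/I/M/I on L4; bus BusUpgr Flush; mem=12
  op16 P0: store L2 := 18 → M/I/I/I on L2; bus (none); mem=0
  op17 P3: load  L4 → I/I/O/S on L4; bus BusRd; mem=12
  op18 P3: load  L4 → I/I/O/S on L4; bus (none); mem=12
  op19 P1: load  L3 → I/O/S/I on L3; bus (none); mem=70
  op20 P1: store L4 := 97 → I/M/I/I on L4; bus BusRdX Flush; mem=99
  op21 P2: store L4 := 48 → I/I/M/I on L4; bus BusRdX Flush; mem=97
  op22 P1: load  L2 → O/S/I/I on L2; bus BusRd; mem=0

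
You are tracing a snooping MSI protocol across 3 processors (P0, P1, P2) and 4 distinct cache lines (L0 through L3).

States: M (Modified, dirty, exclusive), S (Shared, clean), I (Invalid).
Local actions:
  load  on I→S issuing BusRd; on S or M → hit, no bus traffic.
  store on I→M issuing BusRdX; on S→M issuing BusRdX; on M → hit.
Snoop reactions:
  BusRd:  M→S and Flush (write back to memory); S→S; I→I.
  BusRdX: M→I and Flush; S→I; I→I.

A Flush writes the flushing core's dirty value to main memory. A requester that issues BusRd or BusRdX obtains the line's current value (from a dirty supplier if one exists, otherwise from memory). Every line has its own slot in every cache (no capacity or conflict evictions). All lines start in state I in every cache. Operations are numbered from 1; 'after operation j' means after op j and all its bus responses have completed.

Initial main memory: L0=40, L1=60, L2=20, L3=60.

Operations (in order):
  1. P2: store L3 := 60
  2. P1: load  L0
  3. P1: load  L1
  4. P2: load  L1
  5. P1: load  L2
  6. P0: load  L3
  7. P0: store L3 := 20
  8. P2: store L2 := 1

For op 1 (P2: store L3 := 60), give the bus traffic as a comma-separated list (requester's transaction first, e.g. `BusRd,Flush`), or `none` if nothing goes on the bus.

[1] P2: store L3 := 60 | P0:I, P1:I, P2:M(60) | bus: BusRdX
[2] P1: load  L0 | P0:I, P1:S(40), P2:I | bus: BusRd
[3] P1: load  L1 | P0:I, P1:S(60), P2:I | bus: BusRd
[4] P2: load  L1 | P0:I, P1:S(60), P2:S(60) | bus: BusRd
[5] P1: load  L2 | P0:I, P1:S(20), P2:I | bus: BusRd
[6] P0: load  L3 | P0:S(60), P1:I, P2:S(60) | bus: BusRd,Flush
[7] P0: store L3 := 20 | P0:M(20), P1:I, P2:I | bus: BusRdX
[8] P2: store L2 := 1 | P0:I, P1:I, P2:M(1) | bus: BusRdX

bus = BusRdX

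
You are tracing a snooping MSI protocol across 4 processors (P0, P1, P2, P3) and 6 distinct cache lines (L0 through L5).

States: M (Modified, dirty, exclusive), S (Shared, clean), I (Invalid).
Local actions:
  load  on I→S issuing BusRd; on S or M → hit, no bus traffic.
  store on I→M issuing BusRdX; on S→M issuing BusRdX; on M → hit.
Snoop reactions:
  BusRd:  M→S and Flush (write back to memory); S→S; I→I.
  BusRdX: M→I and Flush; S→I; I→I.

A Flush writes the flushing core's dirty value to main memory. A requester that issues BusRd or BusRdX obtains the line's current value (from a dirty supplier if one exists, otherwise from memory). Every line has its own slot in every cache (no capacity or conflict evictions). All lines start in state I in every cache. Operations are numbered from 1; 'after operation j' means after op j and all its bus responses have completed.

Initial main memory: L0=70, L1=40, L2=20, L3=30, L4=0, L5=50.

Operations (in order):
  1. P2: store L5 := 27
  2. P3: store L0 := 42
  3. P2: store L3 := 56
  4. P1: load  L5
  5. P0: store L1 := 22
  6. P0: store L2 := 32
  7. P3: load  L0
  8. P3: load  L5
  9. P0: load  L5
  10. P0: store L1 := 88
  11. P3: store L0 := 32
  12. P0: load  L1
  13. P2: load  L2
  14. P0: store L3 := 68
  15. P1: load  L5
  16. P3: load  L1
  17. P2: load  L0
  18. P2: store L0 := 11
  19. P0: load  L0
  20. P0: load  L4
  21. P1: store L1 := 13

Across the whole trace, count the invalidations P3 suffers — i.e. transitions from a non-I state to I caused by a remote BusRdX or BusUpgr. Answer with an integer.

  op1 P2: store L5 := 27 → I/I/M/I on L5; bus BusRdX; mem=50
  op2 P3: store L0 := 42 → I/I/I/M on L0; bus BusRdX; mem=70
  op3 P2: store L3 := 56 → I/I/M/I on L3; bus BusRdX; mem=30
  op4 P1: load  L5 → I/S/S/I on L5; bus BusRd Flush; mem=27
  op5 P0: store L1 := 22 → M/I/I/I on L1; bus BusRdX; mem=40
  op6 P0: store L2 := 32 → M/I/I/I on L2; bus BusRdX; mem=20
  op7 P3: load  L0 → I/I/I/M on L0; bus (none); mem=70
  op8 P3: load  L5 → I/S/S/S on L5; bus BusRd; mem=27
  op9 P0: load  L5 → S/S/S/S on L5; bus BusRd; mem=27
  op10 P0: store L1 := 88 → M/I/I/I on L1; bus (none); mem=40
  op11 P3: store L0 := 32 → I/I/I/M on L0; bus (none); mem=70
  op12 P0: load  L1 → M/I/I/I on L1; bus (none); mem=40
  op13 P2: load  L2 → S/I/S/I on L2; bus BusRd Flush; mem=32
  op14 P0: store L3 := 68 → M/I/I/I on L3; bus BusRdX Flush; mem=56
  op15 P1: load  L5 → S/S/S/S on L5; bus (none); mem=27
  op16 P3: load  L1 → S/I/I/S on L1; bus BusRd Flush; mem=88
  op17 P2: load  L0 → I/I/S/S on L0; bus BusRd Flush; mem=32
  op18 P2: store L0 := 11 → I/I/M/I on L0; bus BusRdX; mem=32
  op19 P0: load  L0 → S/I/S/I on L0; bus BusRd Flush; mem=11
  op20 P0: load  L4 → S/I/I/I on L4; bus BusRd; mem=0
  op21 P1: store L1 := 13 → I/M/I/I on L1; bus BusRdX; mem=88

invalidations = 2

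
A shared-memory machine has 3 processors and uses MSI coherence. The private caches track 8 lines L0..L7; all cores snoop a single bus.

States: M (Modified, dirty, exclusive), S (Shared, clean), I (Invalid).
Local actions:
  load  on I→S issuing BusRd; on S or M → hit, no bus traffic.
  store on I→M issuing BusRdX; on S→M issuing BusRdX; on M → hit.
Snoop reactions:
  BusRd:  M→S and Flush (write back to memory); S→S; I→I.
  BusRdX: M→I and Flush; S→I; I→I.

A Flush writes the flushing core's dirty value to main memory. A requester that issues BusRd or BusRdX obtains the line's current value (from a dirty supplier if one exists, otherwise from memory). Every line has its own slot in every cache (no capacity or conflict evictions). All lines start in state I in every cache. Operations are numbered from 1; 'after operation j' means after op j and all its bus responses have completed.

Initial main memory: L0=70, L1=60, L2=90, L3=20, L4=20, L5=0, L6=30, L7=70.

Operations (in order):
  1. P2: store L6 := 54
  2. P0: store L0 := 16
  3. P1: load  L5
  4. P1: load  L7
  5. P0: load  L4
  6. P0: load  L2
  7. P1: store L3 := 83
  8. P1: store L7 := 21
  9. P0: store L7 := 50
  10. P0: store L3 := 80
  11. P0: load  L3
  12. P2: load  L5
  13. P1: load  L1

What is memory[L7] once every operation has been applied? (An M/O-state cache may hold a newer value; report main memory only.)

  op1 P2: store L6 := 54 → I/I/M on L6; bus BusRdX; mem=30
  op2 P0: store L0 := 16 → M/I/I on L0; bus BusRdX; mem=70
  op3 P1: load  L5 → I/S/I on L5; bus BusRd; mem=0
  op4 P1: load  L7 → I/S/I on L7; bus BusRd; mem=70
  op5 P0: load  L4 → S/I/I on L4; bus BusRd; mem=20
  op6 P0: load  L2 → S/I/I on L2; bus BusRd; mem=90
  op7 P1: store L3 := 83 → I/M/I on L3; bus BusRdX; mem=20
  op8 P1: store L7 := 21 → I/M/I on L7; bus BusRdX; mem=70
  op9 P0: store L7 := 50 → M/I/I on L7; bus BusRdX Flush; mem=21
  op10 P0: store L3 := 80 → M/I/I on L3; bus BusRdX Flush; mem=83
  op11 P0: load  L3 → M/I/I on L3; bus (none); mem=83
  op12 P2: load  L5 → I/S/S on L5; bus BusRd; mem=0
  op13 P1: load  L1 → I/S/I on L1; bus BusRd; mem=60

memory[L7] = 21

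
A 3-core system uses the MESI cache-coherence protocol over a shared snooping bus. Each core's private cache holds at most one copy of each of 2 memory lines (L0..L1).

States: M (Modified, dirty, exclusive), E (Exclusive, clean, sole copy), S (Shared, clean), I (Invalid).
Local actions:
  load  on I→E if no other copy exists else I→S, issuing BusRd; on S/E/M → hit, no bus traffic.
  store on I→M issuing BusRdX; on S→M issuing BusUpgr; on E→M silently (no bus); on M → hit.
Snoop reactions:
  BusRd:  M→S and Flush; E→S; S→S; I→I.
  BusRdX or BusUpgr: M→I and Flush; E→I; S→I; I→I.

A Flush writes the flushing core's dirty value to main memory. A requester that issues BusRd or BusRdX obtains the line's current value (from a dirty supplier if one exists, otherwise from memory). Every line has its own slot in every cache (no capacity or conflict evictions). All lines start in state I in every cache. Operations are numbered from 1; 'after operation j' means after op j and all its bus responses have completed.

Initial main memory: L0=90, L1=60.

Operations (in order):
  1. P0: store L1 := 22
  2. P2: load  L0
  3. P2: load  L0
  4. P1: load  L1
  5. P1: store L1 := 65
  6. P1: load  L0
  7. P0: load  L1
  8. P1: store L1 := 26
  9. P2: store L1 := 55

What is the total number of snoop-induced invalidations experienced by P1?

invalidations = 1

1. P0: store L1 := 22  bus=[BusRdX]  L1: P0=M P1=I P2=I  mem[L1]=60
2. P2: load  L0  bus=[BusRd]  L0: P0=I P1=I P2=E  mem[L0]=90
3. P2: load  L0  bus=[-]  L0: P0=I P1=I P2=E  mem[L0]=90
4. P1: load  L1  bus=[BusRd,Flush]  L1: P0=S P1=S P2=I  mem[L1]=22
5. P1: store L1 := 65  bus=[BusUpgr]  L1: P0=I P1=M P2=I  mem[L1]=22
6. P1: load  L0  bus=[BusRd]  L0: P0=I P1=S P2=S  mem[L0]=90
7. P0: load  L1  bus=[BusRd,Flush]  L1: P0=S P1=S P2=I  mem[L1]=65
8. P1: store L1 := 26  bus=[BusUpgr]  L1: P0=I P1=M P2=I  mem[L1]=65
9. P2: store L1 := 55  bus=[BusRdX,Flush]  L1: P0=I P1=I P2=M  mem[L1]=26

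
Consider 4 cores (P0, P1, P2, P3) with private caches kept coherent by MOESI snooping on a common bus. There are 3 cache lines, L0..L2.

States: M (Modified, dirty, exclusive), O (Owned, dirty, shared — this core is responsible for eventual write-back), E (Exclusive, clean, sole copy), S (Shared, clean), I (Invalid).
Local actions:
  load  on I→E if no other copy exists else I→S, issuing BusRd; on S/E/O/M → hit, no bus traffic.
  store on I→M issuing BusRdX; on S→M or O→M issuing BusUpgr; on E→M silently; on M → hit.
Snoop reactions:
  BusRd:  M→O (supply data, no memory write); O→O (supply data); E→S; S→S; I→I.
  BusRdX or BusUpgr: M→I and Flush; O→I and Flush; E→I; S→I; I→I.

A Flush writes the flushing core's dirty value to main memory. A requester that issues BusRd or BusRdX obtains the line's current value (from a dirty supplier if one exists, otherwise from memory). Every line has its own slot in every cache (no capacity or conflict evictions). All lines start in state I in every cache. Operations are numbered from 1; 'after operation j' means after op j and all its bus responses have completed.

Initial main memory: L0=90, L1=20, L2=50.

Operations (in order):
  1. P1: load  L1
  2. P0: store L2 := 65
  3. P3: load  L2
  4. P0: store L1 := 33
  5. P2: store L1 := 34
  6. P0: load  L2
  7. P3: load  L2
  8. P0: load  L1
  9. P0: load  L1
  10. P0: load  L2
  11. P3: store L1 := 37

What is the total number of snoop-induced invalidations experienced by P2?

[1] P1: load  L1 | P0:I, P1:E(20), P2:I, P3:I | bus: BusRd
[2] P0: store L2 := 65 | P0:M(65), P1:I, P2:I, P3:I | bus: BusRdX
[3] P3: load  L2 | P0:O(65), P1:I, P2:I, P3:S(65) | bus: BusRd
[4] P0: store L1 := 33 | P0:M(33), P1:I, P2:I, P3:I | bus: BusRdX
[5] P2: store L1 := 34 | P0:I, P1:I, P2:M(34), P3:I | bus: BusRdX,Flush
[6] P0: load  L2 | P0:O(65), P1:I, P2:I, P3:S(65) | bus: none
[7] P3: load  L2 | P0:O(65), P1:I, P2:I, P3:S(65) | bus: none
[8] P0: load  L1 | P0:S(34), P1:I, P2:O(34), P3:I | bus: BusRd
[9] P0: load  L1 | P0:S(34), P1:I, P2:O(34), P3:I | bus: none
[10] P0: load  L2 | P0:O(65), P1:I, P2:I, P3:S(65) | bus: none
[11] P3: store L1 := 37 | P0:I, P1:I, P2:I, P3:M(37) | bus: BusRdX,Flush

invalidations = 1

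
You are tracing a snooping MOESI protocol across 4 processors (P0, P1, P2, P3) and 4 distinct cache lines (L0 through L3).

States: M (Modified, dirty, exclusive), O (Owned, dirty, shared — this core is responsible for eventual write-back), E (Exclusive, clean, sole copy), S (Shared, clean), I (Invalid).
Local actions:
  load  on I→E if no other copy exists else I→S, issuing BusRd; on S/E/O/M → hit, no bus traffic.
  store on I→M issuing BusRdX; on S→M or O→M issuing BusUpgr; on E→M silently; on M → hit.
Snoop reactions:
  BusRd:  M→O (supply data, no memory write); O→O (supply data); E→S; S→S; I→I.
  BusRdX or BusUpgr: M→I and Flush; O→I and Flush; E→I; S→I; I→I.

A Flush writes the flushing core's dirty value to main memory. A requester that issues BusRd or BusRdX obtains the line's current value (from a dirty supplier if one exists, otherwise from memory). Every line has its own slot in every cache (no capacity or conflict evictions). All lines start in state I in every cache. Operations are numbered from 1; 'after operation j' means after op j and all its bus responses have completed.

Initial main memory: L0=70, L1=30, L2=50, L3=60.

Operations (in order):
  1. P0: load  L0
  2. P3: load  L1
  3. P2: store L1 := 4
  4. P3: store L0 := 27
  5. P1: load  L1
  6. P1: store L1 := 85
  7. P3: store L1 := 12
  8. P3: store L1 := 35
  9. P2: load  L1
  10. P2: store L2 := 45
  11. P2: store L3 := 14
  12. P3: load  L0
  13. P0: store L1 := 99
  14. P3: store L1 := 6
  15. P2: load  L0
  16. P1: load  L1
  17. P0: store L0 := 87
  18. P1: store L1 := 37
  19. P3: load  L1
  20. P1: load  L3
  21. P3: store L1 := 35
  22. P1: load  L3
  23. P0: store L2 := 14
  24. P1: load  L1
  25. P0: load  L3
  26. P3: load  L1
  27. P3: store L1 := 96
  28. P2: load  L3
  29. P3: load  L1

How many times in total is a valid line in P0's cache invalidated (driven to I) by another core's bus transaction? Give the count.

invalidations = 2

step 1: P0: load  L0  ⟶  EIII  (L0)  txn=BusRd  M[L0]=70
step 2: P3: load  L1  ⟶  IIIE  (L1)  txn=BusRd  M[L1]=30
step 3: P2: store L1 := 4  ⟶  IIMI  (L1)  txn=BusRdX  M[L1]=30
step 4: P3: store L0 := 27  ⟶  IIIM  (L0)  txn=BusRdX  M[L0]=70
step 5: P1: load  L1  ⟶  ISOI  (L1)  txn=BusRd  M[L1]=30
step 6: P1: store L1 := 85  ⟶  IMII  (L1)  txn=BusUpgr+Flush  M[L1]=4
step 7: P3: store L1 := 12  ⟶  IIIM  (L1)  txn=BusRdX+Flush  M[L1]=85
step 8: P3: store L1 := 35  ⟶  IIIM  (L1)  txn=∅  M[L1]=85
step 9: P2: load  L1  ⟶  IISO  (L1)  txn=BusRd  M[L1]=85
step 10: P2: store L2 := 45  ⟶  IIMI  (L2)  txn=BusRdX  M[L2]=50
step 11: P2: store L3 := 14  ⟶  IIMI  (L3)  txn=BusRdX  M[L3]=60
step 12: P3: load  L0  ⟶  IIIM  (L0)  txn=∅  M[L0]=70
step 13: P0: store L1 := 99  ⟶  MIII  (L1)  txn=BusRdX+Flush  M[L1]=35
step 14: P3: store L1 := 6  ⟶  IIIM  (L1)  txn=BusRdX+Flush  M[L1]=99
step 15: P2: load  L0  ⟶  IISO  (L0)  txn=BusRd  M[L0]=70
step 16: P1: load  L1  ⟶  ISIO  (L1)  txn=BusRd  M[L1]=99
step 17: P0: store L0 := 87  ⟶  MIII  (L0)  txn=BusRdX+Flush  M[L0]=27
step 18: P1: store L1 := 37  ⟶  IMII  (L1)  txn=BusUpgr+Flush  M[L1]=6
step 19: P3: load  L1  ⟶  IOIS  (L1)  txn=BusRd  M[L1]=6
step 20: P1: load  L3  ⟶  ISOI  (L3)  txn=BusRd  M[L3]=60
step 21: P3: store L1 := 35  ⟶  IIIM  (L1)  txn=BusUpgr+Flush  M[L1]=37
step 22: P1: load  L3  ⟶  ISOI  (L3)  txn=∅  M[L3]=60
step 23: P0: store L2 := 14  ⟶  MIII  (L2)  txn=BusRdX+Flush  M[L2]=45
step 24: P1: load  L1  ⟶  ISIO  (L1)  txn=BusRd  M[L1]=37
step 25: P0: load  L3  ⟶  SSOI  (L3)  txn=BusRd  M[L3]=60
step 26: P3: load  L1  ⟶  ISIO  (L1)  txn=∅  M[L1]=37
step 27: P3: store L1 := 96  ⟶  IIIM  (L1)  txn=BusUpgr  M[L1]=37
step 28: P2: load  L3  ⟶  SSOI  (L3)  txn=∅  M[L3]=60
step 29: P3: load  L1  ⟶  IIIM  (L1)  txn=∅  M[L1]=37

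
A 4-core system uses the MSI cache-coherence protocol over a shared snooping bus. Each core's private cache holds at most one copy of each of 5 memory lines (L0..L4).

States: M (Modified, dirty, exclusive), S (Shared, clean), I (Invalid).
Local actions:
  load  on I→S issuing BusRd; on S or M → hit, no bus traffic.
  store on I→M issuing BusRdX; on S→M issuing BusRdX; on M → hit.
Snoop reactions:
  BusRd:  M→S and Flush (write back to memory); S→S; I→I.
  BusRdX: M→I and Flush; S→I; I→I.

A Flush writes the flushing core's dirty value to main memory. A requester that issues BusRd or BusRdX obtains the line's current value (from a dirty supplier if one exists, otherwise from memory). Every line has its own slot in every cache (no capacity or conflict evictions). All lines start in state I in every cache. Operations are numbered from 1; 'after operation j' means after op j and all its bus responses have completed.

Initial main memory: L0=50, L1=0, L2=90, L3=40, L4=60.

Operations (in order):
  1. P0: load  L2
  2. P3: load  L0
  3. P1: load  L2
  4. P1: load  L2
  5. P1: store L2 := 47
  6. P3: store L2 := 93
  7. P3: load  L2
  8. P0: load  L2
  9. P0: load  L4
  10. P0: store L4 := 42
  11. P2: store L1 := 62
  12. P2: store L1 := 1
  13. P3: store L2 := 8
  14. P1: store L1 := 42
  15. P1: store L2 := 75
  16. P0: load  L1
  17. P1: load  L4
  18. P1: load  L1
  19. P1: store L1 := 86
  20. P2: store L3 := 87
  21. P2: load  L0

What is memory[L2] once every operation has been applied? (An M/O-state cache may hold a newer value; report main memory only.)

memory[L2] = 8

  op1 P0: load  L2 → S/I/I/I on L2; bus BusRd; mem=90
  op2 P3: load  L0 → I/I/I/S on L0; bus BusRd; mem=50
  op3 P1: load  L2 → S/S/I/I on L2; bus BusRd; mem=90
  op4 P1: load  L2 → S/S/I/I on L2; bus (none); mem=90
  op5 P1: store L2 := 47 → I/M/I/I on L2; bus BusRdX; mem=90
  op6 P3: store L2 := 93 → I/I/I/M on L2; bus BusRdX Flush; mem=47
  op7 P3: load  L2 → I/I/I/M on L2; bus (none); mem=47
  op8 P0: load  L2 → S/I/I/S on L2; bus BusRd Flush; mem=93
  op9 P0: load  L4 → S/I/I/I on L4; bus BusRd; mem=60
  op10 P0: store L4 := 42 → M/I/I/I on L4; bus BusRdX; mem=60
  op11 P2: store L1 := 62 → I/I/M/I on L1; bus BusRdX; mem=0
  op12 P2: store L1 := 1 → I/I/M/I on L1; bus (none); mem=0
  op13 P3: store L2 := 8 → I/I/I/M on L2; bus BusRdX; mem=93
  op14 P1: store L1 := 42 → I/M/I/I on L1; bus BusRdX Flush; mem=1
  op15 P1: store L2 := 75 → I/M/I/I on L2; bus BusRdX Flush; mem=8
  op16 P0: load  L1 → S/S/I/I on L1; bus BusRd Flush; mem=42
  op17 P1: load  L4 → S/S/I/I on L4; bus BusRd Flush; mem=42
  op18 P1: load  L1 → S/S/I/I on L1; bus (none); mem=42
  op19 P1: store L1 := 86 → I/M/I/I on L1; bus BusRdX; mem=42
  op20 P2: store L3 := 87 → I/I/M/I on L3; bus BusRdX; mem=40
  op21 P2: load  L0 → I/I/S/S on L0; bus BusRd; mem=50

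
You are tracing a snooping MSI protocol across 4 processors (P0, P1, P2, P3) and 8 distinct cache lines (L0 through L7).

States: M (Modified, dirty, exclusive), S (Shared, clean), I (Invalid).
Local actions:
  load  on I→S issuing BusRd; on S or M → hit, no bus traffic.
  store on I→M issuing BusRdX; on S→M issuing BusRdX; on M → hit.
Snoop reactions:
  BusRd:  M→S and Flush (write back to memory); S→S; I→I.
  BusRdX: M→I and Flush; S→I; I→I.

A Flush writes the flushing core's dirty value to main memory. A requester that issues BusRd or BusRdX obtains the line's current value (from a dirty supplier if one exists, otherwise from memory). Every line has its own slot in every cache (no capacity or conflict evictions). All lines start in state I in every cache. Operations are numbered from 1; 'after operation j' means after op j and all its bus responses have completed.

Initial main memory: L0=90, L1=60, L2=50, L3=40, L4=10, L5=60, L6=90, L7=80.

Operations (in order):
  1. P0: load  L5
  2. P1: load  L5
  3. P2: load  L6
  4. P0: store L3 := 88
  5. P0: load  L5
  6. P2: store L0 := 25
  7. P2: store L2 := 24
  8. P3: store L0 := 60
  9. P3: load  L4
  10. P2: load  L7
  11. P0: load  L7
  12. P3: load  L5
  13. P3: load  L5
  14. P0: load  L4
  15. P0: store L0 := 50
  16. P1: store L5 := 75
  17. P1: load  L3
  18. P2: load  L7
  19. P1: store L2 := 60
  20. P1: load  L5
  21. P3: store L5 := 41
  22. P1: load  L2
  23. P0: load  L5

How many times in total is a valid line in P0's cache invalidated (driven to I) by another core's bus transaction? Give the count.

1. P0: load  L5  bus=[BusRd]  L5: P0=S P1=I P2=I P3=I  mem[L5]=60
2. P1: load  L5  bus=[BusRd]  L5: P0=S P1=S P2=I P3=I  mem[L5]=60
3. P2: load  L6  bus=[BusRd]  L6: P0=I P1=I P2=S P3=I  mem[L6]=90
4. P0: store L3 := 88  bus=[BusRdX]  L3: P0=M P1=I P2=I P3=I  mem[L3]=40
5. P0: load  L5  bus=[-]  L5: P0=S P1=S P2=I P3=I  mem[L5]=60
6. P2: store L0 := 25  bus=[BusRdX]  L0: P0=I P1=I P2=M P3=I  mem[L0]=90
7. P2: store L2 := 24  bus=[BusRdX]  L2: P0=I P1=I P2=M P3=I  mem[L2]=50
8. P3: store L0 := 60  bus=[BusRdX,Flush]  L0: P0=I P1=I P2=I P3=M  mem[L0]=25
9. P3: load  L4  bus=[BusRd]  L4: P0=I P1=I P2=I P3=S  mem[L4]=10
10. P2: load  L7  bus=[BusRd]  L7: P0=I P1=I P2=S P3=I  mem[L7]=80
11. P0: load  L7  bus=[BusRd]  L7: P0=S P1=I P2=S P3=I  mem[L7]=80
12. P3: load  L5  bus=[BusRd]  L5: P0=S P1=S P2=I P3=S  mem[L5]=60
13. P3: load  L5  bus=[-]  L5: P0=S P1=S P2=I P3=S  mem[L5]=60
14. P0: load  L4  bus=[BusRd]  L4: P0=S P1=I P2=I P3=S  mem[L4]=10
15. P0: store L0 := 50  bus=[BusRdX,Flush]  L0: P0=M P1=I P2=I P3=I  mem[L0]=60
16. P1: store L5 := 75  bus=[BusRdX]  L5: P0=I P1=M P2=I P3=I  mem[L5]=60
17. P1: load  L3  bus=[BusRd,Flush]  L3: P0=S P1=S P2=I P3=I  mem[L3]=88
18. P2: load  L7  bus=[-]  L7: P0=S P1=I P2=S P3=I  mem[L7]=80
19. P1: store L2 := 60  bus=[BusRdX,Flush]  L2: P0=I P1=M P2=I P3=I  mem[L2]=24
20. P1: load  L5  bus=[-]  L5: P0=I P1=M P2=I P3=I  mem[L5]=60
21. P3: store L5 := 41  bus=[BusRdX,Flush]  L5: P0=I P1=I P2=I P3=M  mem[L5]=75
22. P1: load  L2  bus=[-]  L2: P0=I P1=M P2=I P3=I  mem[L2]=24
23. P0: load  L5  bus=[BusRd,Flush]  L5: P0=S P1=I P2=I P3=S  mem[L5]=41

invalidations = 1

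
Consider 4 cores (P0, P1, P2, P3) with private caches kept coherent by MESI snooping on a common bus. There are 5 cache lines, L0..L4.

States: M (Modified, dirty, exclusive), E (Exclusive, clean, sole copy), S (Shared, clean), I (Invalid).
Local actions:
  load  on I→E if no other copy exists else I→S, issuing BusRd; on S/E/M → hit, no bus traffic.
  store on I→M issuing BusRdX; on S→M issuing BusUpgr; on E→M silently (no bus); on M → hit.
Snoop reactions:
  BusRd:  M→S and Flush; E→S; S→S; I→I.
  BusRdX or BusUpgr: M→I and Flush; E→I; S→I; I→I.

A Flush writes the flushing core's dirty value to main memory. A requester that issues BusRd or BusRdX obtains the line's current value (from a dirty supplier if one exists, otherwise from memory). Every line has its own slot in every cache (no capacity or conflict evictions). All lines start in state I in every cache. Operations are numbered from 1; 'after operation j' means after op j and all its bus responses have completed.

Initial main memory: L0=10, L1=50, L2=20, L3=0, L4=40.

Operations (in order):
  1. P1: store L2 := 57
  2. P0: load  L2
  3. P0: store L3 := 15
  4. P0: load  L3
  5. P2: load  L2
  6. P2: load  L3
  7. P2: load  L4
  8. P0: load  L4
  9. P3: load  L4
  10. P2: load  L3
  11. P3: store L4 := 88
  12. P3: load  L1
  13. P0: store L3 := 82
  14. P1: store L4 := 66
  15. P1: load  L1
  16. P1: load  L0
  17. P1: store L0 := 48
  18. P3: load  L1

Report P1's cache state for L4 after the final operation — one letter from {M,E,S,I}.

step 1: P1: store L2 := 57  ⟶  IMII  (L2)  txn=BusRdX  M[L2]=20
step 2: P0: load  L2  ⟶  SSII  (L2)  txn=BusRd+Flush  M[L2]=57
step 3: P0: store L3 := 15  ⟶  MIII  (L3)  txn=BusRdX  M[L3]=0
step 4: P0: load  L3  ⟶  MIII  (L3)  txn=∅  M[L3]=0
step 5: P2: load  L2  ⟶  SSSI  (L2)  txn=BusRd  M[L2]=57
step 6: P2: load  L3  ⟶  SISI  (L3)  txn=BusRd+Flush  M[L3]=15
step 7: P2: load  L4  ⟶  IIEI  (L4)  txn=BusRd  M[L4]=40
step 8: P0: load  L4  ⟶  SISI  (L4)  txn=BusRd  M[L4]=40
step 9: P3: load  L4  ⟶  SISS  (L4)  txn=BusRd  M[L4]=40
step 10: P2: load  L3  ⟶  SISI  (L3)  txn=∅  M[L3]=15
step 11: P3: store L4 := 88  ⟶  IIIM  (L4)  txn=BusUpgr  M[L4]=40
step 12: P3: load  L1  ⟶  IIIE  (L1)  txn=BusRd  M[L1]=50
step 13: P0: store L3 := 82  ⟶  MIII  (L3)  txn=BusUpgr  M[L3]=15
step 14: P1: store L4 := 66  ⟶  IMII  (L4)  txn=BusRdX+Flush  M[L4]=88
step 15: P1: load  L1  ⟶  ISIS  (L1)  txn=BusRd  M[L1]=50
step 16: P1: load  L0  ⟶  IEII  (L0)  txn=BusRd  M[L0]=10
step 17: P1: store L0 := 48  ⟶  IMII  (L0)  txn=∅  M[L0]=10
step 18: P3: load  L1  ⟶  ISIS  (L1)  txn=∅  M[L1]=50

state = M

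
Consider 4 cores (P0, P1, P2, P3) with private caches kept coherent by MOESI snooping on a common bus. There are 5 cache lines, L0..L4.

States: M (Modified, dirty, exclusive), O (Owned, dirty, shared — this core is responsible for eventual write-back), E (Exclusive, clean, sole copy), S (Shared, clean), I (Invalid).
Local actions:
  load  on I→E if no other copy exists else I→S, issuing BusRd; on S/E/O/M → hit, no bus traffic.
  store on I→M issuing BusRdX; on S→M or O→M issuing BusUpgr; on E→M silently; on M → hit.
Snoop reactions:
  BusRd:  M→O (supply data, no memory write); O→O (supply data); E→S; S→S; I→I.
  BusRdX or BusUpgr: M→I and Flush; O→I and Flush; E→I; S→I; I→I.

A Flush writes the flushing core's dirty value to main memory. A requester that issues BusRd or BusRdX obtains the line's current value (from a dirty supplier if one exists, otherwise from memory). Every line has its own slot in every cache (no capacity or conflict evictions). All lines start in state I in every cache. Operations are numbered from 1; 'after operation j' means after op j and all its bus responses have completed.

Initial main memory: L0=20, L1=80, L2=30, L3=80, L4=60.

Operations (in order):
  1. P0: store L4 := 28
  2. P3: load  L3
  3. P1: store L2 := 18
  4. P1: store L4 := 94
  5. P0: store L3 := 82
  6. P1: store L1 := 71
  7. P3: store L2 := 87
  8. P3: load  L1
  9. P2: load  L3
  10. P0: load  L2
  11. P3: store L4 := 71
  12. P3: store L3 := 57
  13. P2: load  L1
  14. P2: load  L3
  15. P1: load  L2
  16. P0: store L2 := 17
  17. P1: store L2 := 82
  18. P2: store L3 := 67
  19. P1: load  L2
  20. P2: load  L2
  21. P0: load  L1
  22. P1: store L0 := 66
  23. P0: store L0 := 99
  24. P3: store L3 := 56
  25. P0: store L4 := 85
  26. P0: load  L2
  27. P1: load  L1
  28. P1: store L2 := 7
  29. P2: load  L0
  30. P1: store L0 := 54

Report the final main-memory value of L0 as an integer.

memory[L0] = 99

step 1: P0: store L4 := 28  ⟶  MIII  (L4)  txn=BusRdX  M[L4]=60
step 2: P3: load  L3  ⟶  IIIE  (L3)  txn=BusRd  M[L3]=80
step 3: P1: store L2 := 18  ⟶  IMII  (L2)  txn=BusRdX  M[L2]=30
step 4: P1: store L4 := 94  ⟶  IMII  (L4)  txn=BusRdX+Flush  M[L4]=28
step 5: P0: store L3 := 82  ⟶  MIII  (L3)  txn=BusRdX  M[L3]=80
step 6: P1: store L1 := 71  ⟶  IMII  (L1)  txn=BusRdX  M[L1]=80
step 7: P3: store L2 := 87  ⟶  IIIM  (L2)  txn=BusRdX+Flush  M[L2]=18
step 8: P3: load  L1  ⟶  IOIS  (L1)  txn=BusRd  M[L1]=80
step 9: P2: load  L3  ⟶  OISI  (L3)  txn=BusRd  M[L3]=80
step 10: P0: load  L2  ⟶  SIIO  (L2)  txn=BusRd  M[L2]=18
step 11: P3: store L4 := 71  ⟶  IIIM  (L4)  txn=BusRdX+Flush  M[L4]=94
step 12: P3: store L3 := 57  ⟶  IIIM  (L3)  txn=BusRdX+Flush  M[L3]=82
step 13: P2: load  L1  ⟶  IOSS  (L1)  txn=BusRd  M[L1]=80
step 14: P2: load  L3  ⟶  IISO  (L3)  txn=BusRd  M[L3]=82
step 15: P1: load  L2  ⟶  SSIO  (L2)  txn=BusRd  M[L2]=18
step 16: P0: store L2 := 17  ⟶  MIII  (L2)  txn=BusUpgr+Flush  M[L2]=87
step 17: P1: store L2 := 82  ⟶  IMII  (L2)  txn=BusRdX+Flush  M[L2]=17
step 18: P2: store L3 := 67  ⟶  IIMI  (L3)  txn=BusUpgr+Flush  M[L3]=57
step 19: P1: load  L2  ⟶  IMII  (L2)  txn=∅  M[L2]=17
step 20: P2: load  L2  ⟶  IOSI  (L2)  txn=BusRd  M[L2]=17
step 21: P0: load  L1  ⟶  SOSS  (L1)  txn=BusRd  M[L1]=80
step 22: P1: store L0 := 66  ⟶  IMII  (L0)  txn=BusRdX  M[L0]=20
step 23: P0: store L0 := 99  ⟶  MIII  (L0)  txn=BusRdX+Flush  M[L0]=66
step 24: P3: store L3 := 56  ⟶  IIIM  (L3)  txn=BusRdX+Flush  M[L3]=67
step 25: P0: store L4 := 85  ⟶  MIII  (L4)  txn=BusRdX+Flush  M[L4]=71
step 26: P0: load  L2  ⟶  SOSI  (L2)  txn=BusRd  M[L2]=17
step 27: P1: load  L1  ⟶  SOSS  (L1)  txn=∅  M[L1]=80
step 28: P1: store L2 := 7  ⟶  IMII  (L2)  txn=BusUpgr  M[L2]=17
step 29: P2: load  L0  ⟶  OISI  (L0)  txn=BusRd  M[L0]=66
step 30: P1: store L0 := 54  ⟶  IMII  (L0)  txn=BusRdX+Flush  M[L0]=99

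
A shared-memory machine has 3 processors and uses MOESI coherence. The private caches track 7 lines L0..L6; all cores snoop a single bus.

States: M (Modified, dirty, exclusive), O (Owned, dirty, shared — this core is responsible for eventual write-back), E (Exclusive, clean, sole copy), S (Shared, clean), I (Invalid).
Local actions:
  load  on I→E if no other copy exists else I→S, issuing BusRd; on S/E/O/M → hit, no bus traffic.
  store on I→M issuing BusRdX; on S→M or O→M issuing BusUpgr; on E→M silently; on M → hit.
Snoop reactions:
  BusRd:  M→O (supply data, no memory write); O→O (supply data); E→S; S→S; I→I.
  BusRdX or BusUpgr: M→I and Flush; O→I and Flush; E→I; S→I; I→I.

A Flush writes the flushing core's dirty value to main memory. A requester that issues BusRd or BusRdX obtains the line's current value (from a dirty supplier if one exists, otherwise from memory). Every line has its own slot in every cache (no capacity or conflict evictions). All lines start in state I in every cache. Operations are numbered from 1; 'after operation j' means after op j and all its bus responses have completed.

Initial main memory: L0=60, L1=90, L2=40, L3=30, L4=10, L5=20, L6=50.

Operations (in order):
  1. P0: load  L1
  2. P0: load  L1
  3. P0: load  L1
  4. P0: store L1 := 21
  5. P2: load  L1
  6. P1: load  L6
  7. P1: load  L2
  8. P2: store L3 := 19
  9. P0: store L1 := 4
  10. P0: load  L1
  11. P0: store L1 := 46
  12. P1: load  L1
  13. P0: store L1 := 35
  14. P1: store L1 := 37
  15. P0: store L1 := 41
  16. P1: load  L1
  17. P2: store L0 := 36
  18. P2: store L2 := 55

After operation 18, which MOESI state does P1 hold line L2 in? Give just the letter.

1. P0: load  L1  bus=[BusRd]  L1: P0=E P1=I P2=I  mem[L1]=90
2. P0: load  L1  bus=[-]  L1: P0=E P1=I P2=I  mem[L1]=90
3. P0: load  L1  bus=[-]  L1: P0=E P1=I P2=I  mem[L1]=90
4. P0: store L1 := 21  bus=[-]  L1: P0=M P1=I P2=I  mem[L1]=90
5. P2: load  L1  bus=[BusRd]  L1: P0=O P1=I P2=S  mem[L1]=90
6. P1: load  L6  bus=[BusRd]  L6: P0=I P1=E P2=I  mem[L6]=50
7. P1: load  L2  bus=[BusRd]  L2: P0=I P1=E P2=I  mem[L2]=40
8. P2: store L3 := 19  bus=[BusRdX]  L3: P0=I P1=I P2=M  mem[L3]=30
9. P0: store L1 := 4  bus=[BusUpgr]  L1: P0=M P1=I P2=I  mem[L1]=90
10. P0: load  L1  bus=[-]  L1: P0=M P1=I P2=I  mem[L1]=90
11. P0: store L1 := 46  bus=[-]  L1: P0=M P1=I P2=I  mem[L1]=90
12. P1: load  L1  bus=[BusRd]  L1: P0=O P1=S P2=I  mem[L1]=90
13. P0: store L1 := 35  bus=[BusUpgr]  L1: P0=M P1=I P2=I  mem[L1]=90
14. P1: store L1 := 37  bus=[BusRdX,Flush]  L1: P0=I P1=M P2=I  mem[L1]=35
15. P0: store L1 := 41  bus=[BusRdX,Flush]  L1: P0=M P1=I P2=I  mem[L1]=37
16. P1: load  L1  bus=[BusRd]  L1: P0=O P1=S P2=I  mem[L1]=37
17. P2: store L0 := 36  bus=[BusRdX]  L0: P0=I P1=I P2=M  mem[L0]=60
18. P2: store L2 := 55  bus=[BusRdX]  L2: P0=I P1=I P2=M  mem[L2]=40

state = I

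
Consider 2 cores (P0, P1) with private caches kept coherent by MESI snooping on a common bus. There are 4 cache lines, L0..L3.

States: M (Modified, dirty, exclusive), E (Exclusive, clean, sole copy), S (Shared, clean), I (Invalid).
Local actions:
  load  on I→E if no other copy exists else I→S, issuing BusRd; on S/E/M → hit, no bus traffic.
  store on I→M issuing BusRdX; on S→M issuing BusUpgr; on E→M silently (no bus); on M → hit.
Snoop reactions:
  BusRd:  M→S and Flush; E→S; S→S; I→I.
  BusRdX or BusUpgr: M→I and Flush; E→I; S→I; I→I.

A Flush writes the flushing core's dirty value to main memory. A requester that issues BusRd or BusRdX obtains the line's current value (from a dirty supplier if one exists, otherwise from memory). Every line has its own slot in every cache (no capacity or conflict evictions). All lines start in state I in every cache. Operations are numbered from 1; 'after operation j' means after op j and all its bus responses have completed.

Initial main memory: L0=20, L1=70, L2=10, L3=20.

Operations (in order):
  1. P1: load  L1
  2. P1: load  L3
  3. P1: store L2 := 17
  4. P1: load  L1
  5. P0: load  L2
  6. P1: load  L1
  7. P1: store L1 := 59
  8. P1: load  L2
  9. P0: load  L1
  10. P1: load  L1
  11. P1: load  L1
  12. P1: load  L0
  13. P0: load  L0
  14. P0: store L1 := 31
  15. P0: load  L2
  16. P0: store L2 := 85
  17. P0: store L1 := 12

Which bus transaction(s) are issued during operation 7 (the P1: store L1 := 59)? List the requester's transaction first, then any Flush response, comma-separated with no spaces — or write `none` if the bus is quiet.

bus = none

step 1: P1: load  L1  ⟶  IE  (L1)  txn=BusRd  M[L1]=70
step 2: P1: load  L3  ⟶  IE  (L3)  txn=BusRd  M[L3]=20
step 3: P1: store L2 := 17  ⟶  IM  (L2)  txn=BusRdX  M[L2]=10
step 4: P1: load  L1  ⟶  IE  (L1)  txn=∅  M[L1]=70
step 5: P0: load  L2  ⟶  SS  (L2)  txn=BusRd+Flush  M[L2]=17
step 6: P1: load  L1  ⟶  IE  (L1)  txn=∅  M[L1]=70
step 7: P1: store L1 := 59  ⟶  IM  (L1)  txn=∅  M[L1]=70
step 8: P1: load  L2  ⟶  SS  (L2)  txn=∅  M[L2]=17
step 9: P0: load  L1  ⟶  SS  (L1)  txn=BusRd+Flush  M[L1]=59
step 10: P1: load  L1  ⟶  SS  (L1)  txn=∅  M[L1]=59
step 11: P1: load  L1  ⟶  SS  (L1)  txn=∅  M[L1]=59
step 12: P1: load  L0  ⟶  IE  (L0)  txn=BusRd  M[L0]=20
step 13: P0: load  L0  ⟶  SS  (L0)  txn=BusRd  M[L0]=20
step 14: P0: store L1 := 31  ⟶  MI  (L1)  txn=BusUpgr  M[L1]=59
step 15: P0: load  L2  ⟶  SS  (L2)  txn=∅  M[L2]=17
step 16: P0: store L2 := 85  ⟶  MI  (L2)  txn=BusUpgr  M[L2]=17
step 17: P0: store L1 := 12  ⟶  MI  (L1)  txn=∅  M[L1]=59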